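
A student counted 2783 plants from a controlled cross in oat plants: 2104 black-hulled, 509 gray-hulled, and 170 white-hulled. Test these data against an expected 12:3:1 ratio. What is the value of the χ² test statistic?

Under the 12:3:1 hypothesis (Σ ratio = 16, N = 2783):
  black-hulled: 2783 × 12/16 = 2087.25
  gray-hulled: 2783 × 3/16 = 521.8125
  white-hulled: 2783 × 1/16 = 173.9375
χ² = Σ (O − E)² / E
  black-hulled: (2104 − 2087.25)² / 2087.25 = 0.1344
  gray-hulled: (509 − 521.8125)² / 521.8125 = 0.3146
  white-hulled: (170 − 173.9375)² / 173.9375 = 0.0891
χ² = 0.1344 + 0.3146 + 0.0891 = 0.5381 ≈ 0.538

0.538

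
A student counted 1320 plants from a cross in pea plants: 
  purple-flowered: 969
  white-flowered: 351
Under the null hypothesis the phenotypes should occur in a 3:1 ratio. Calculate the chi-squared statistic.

The 3:1 ratio has 4 parts, so with N = 1320 the expected counts are:
  purple-flowered: 1320 × 3/4 = 990
  white-flowered: 1320 × 1/4 = 330
χ² = Σ (O − E)² / E
  purple-flowered: (969 − 990)² / 990 = 0.4455
  white-flowered: (351 − 330)² / 330 = 1.3364
χ² = 0.4455 + 1.3364 = 1.7819 ≈ 1.782

1.782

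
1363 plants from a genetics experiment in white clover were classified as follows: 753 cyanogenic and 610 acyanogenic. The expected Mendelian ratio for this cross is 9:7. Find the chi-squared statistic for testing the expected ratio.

Total ratio parts = 16. Expected numbers out of 1363:
  cyanogenic: 1363 × 9/16 = 766.6875
  acyanogenic: 1363 × 7/16 = 596.3125
χ² = Σ (O − E)² / E
  cyanogenic: (753 − 766.6875)² / 766.6875 = 0.2444
  acyanogenic: (610 − 596.3125)² / 596.3125 = 0.3142
χ² = 0.2444 + 0.3142 = 0.5586 ≈ 0.559

0.559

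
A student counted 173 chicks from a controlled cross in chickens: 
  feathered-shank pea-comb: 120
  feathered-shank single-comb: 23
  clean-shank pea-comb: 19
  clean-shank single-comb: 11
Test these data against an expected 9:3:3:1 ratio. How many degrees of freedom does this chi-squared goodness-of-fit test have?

3

A goodness-of-fit test with 4 phenotype classes has df = 4 − 1 = 3.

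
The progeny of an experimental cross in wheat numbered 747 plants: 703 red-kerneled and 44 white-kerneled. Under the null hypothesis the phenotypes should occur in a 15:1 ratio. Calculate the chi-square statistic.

The 15:1 ratio has 16 parts, so with N = 747 the expected counts are:
  red-kerneled: 747 × 15/16 = 700.3125
  white-kerneled: 747 × 1/16 = 46.6875
χ² = Σ (O − E)² / E
  red-kerneled: (703 − 700.3125)² / 700.3125 = 0.0103
  white-kerneled: (44 − 46.6875)² / 46.6875 = 0.1547
χ² = 0.0103 + 0.1547 = 0.165

0.165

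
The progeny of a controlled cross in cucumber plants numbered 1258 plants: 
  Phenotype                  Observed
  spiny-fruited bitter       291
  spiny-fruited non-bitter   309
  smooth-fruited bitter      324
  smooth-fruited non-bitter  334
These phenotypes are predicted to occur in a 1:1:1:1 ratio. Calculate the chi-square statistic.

Under the 1:1:1:1 hypothesis (Σ ratio = 4, N = 1258):
  spiny-fruited bitter: 1258 × 1/4 = 314.5
  spiny-fruited non-bitter: 1258 × 1/4 = 314.5
  smooth-fruited bitter: 1258 × 1/4 = 314.5
  smooth-fruited non-bitter: 1258 × 1/4 = 314.5
χ² = Σ (O − E)² / E
  spiny-fruited bitter: (291 − 314.5)² / 314.5 = 1.7560
  spiny-fruited non-bitter: (309 − 314.5)² / 314.5 = 0.0962
  smooth-fruited bitter: (324 − 314.5)² / 314.5 = 0.2870
  smooth-fruited non-bitter: (334 − 314.5)² / 314.5 = 1.2091
χ² = 1.7560 + 0.0962 + 0.2870 + 1.2091 = 3.3483 ≈ 3.348

3.348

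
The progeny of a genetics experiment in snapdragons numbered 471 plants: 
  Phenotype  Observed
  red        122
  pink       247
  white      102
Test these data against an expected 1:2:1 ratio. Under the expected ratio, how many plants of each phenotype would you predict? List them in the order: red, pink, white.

117.75, 235.5, 117.75

Under the 1:2:1 hypothesis (Σ ratio = 4, N = 471):
  red: 471 × 1/4 = 117.75
  pink: 471 × 2/4 = 235.5
  white: 471 × 1/4 = 117.75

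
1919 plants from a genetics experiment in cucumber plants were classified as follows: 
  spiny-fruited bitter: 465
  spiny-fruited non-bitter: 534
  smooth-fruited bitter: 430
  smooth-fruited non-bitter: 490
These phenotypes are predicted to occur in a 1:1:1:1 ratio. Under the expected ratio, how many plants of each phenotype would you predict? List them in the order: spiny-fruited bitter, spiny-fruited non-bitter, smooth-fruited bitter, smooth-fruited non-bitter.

Total ratio parts = 4. Expected numbers out of 1919:
  spiny-fruited bitter: 1919 × 1/4 = 479.75
  spiny-fruited non-bitter: 1919 × 1/4 = 479.75
  smooth-fruited bitter: 1919 × 1/4 = 479.75
  smooth-fruited non-bitter: 1919 × 1/4 = 479.75

479.75, 479.75, 479.75, 479.75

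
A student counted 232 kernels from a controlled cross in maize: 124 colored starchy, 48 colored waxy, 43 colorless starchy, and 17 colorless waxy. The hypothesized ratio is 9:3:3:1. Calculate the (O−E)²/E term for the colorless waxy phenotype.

0.431

The 9:3:3:1 ratio has 16 parts, so with N = 232 the expected counts are:
  colored starchy: 232 × 9/16 = 130.5
  colored waxy: 232 × 3/16 = 43.5
  colorless starchy: 232 × 3/16 = 43.5
  colorless waxy: 232 × 1/16 = 14.5
Contribution of colorless waxy: (17 − 14.5)² / 14.5 = 0.4310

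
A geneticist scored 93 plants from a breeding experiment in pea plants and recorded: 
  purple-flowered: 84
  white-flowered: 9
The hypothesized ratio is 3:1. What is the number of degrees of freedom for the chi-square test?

1

A goodness-of-fit test with 2 phenotype classes has df = 2 − 1 = 1.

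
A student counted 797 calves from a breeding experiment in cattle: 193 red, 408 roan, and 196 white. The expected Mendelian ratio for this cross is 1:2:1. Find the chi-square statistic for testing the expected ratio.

The 1:2:1 ratio has 4 parts, so with N = 797 the expected counts are:
  red: 797 × 1/4 = 199.25
  roan: 797 × 2/4 = 398.5
  white: 797 × 1/4 = 199.25
χ² = Σ (O − E)² / E
  red: (193 − 199.25)² / 199.25 = 0.1960
  roan: (408 − 398.5)² / 398.5 = 0.2265
  white: (196 − 199.25)² / 199.25 = 0.0530
χ² = 0.1960 + 0.2265 + 0.0530 = 0.4755 ≈ 0.476

0.476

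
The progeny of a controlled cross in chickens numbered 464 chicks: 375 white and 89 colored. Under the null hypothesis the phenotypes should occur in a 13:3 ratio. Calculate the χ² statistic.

0.057

Expected counts for N = 464 under a 13:3 ratio (total parts = 16):
  white: 464 × 13/16 = 377
  colored: 464 × 3/16 = 87
χ² = Σ (O − E)² / E
  white: (375 − 377)² / 377 = 0.0106
  colored: (89 − 87)² / 87 = 0.0460
χ² = 0.0106 + 0.0460 = 0.0566 ≈ 0.057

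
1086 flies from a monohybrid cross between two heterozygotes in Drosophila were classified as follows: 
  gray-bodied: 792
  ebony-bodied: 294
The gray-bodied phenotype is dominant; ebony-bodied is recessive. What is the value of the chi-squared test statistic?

For a monohybrid cross between heterozygotes with complete dominance, the expected phenotypic ratio is 3:1.
Expected counts for N = 1086 under a 3:1 ratio (total parts = 4):
  gray-bodied: 1086 × 3/4 = 814.5
  ebony-bodied: 1086 × 1/4 = 271.5
χ² = Σ (O − E)² / E
  gray-bodied: (792 − 814.5)² / 814.5 = 0.6215
  ebony-bodied: (294 − 271.5)² / 271.5 = 1.8646
χ² = 0.6215 + 1.8646 = 2.4861 ≈ 2.486

2.486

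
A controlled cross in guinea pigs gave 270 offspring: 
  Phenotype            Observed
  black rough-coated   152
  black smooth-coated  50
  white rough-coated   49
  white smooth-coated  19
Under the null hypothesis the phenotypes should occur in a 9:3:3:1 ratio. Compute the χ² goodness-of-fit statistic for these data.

0.328

Total ratio parts = 16. Expected numbers out of 270:
  black rough-coated: 270 × 9/16 = 151.875
  black smooth-coated: 270 × 3/16 = 50.625
  white rough-coated: 270 × 3/16 = 50.625
  white smooth-coated: 270 × 1/16 = 16.875
χ² = Σ (O − E)² / E
  black rough-coated: (152 − 151.875)² / 151.875 = 0.0001
  black smooth-coated: (50 − 50.625)² / 50.625 = 0.0077
  white rough-coated: (49 − 50.625)² / 50.625 = 0.0522
  white smooth-coated: (19 − 16.875)² / 16.875 = 0.2676
χ² = 0.0001 + 0.0077 + 0.0522 + 0.2676 = 0.3276 ≈ 0.328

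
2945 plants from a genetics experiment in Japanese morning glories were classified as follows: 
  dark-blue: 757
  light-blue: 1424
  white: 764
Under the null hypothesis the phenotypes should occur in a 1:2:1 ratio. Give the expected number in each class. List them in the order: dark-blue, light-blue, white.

736.25, 1472.5, 736.25

The 1:2:1 ratio has 4 parts, so with N = 2945 the expected counts are:
  dark-blue: 2945 × 1/4 = 736.25
  light-blue: 2945 × 2/4 = 1472.5
  white: 2945 × 1/4 = 736.25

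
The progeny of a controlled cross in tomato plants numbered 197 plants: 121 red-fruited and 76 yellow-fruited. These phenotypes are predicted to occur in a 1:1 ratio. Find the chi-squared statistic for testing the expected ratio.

The 1:1 ratio has 2 parts, so with N = 197 the expected counts are:
  red-fruited: 197 × 1/2 = 98.5
  yellow-fruited: 197 × 1/2 = 98.5
χ² = Σ (O − E)² / E
  red-fruited: (121 − 98.5)² / 98.5 = 5.1396
  yellow-fruited: (76 − 98.5)² / 98.5 = 5.1396
χ² = 5.1396 + 5.1396 = 10.2792 ≈ 10.279

10.279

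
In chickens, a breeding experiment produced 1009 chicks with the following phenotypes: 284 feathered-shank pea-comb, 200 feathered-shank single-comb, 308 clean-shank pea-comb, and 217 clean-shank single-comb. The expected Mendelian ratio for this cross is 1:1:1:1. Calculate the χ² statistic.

Expected counts for N = 1009 under a 1:1:1:1 ratio (total parts = 4):
  feathered-shank pea-comb: 1009 × 1/4 = 252.25
  feathered-shank single-comb: 1009 × 1/4 = 252.25
  clean-shank pea-comb: 1009 × 1/4 = 252.25
  clean-shank single-comb: 1009 × 1/4 = 252.25
χ² = Σ (O − E)² / E
  feathered-shank pea-comb: (284 − 252.25)² / 252.25 = 3.9963
  feathered-shank single-comb: (200 − 252.25)² / 252.25 = 10.8228
  clean-shank pea-comb: (308 − 252.25)² / 252.25 = 12.3214
  clean-shank single-comb: (217 − 252.25)² / 252.25 = 4.9259
χ² = 3.9963 + 10.8228 + 12.3214 + 4.9259 = 32.0664 ≈ 32.066

32.066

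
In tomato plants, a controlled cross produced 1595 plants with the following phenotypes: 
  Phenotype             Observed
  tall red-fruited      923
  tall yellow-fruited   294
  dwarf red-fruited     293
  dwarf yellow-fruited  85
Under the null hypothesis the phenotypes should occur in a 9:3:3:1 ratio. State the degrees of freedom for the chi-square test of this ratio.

3

A goodness-of-fit test with 4 phenotype classes has df = 4 − 1 = 3.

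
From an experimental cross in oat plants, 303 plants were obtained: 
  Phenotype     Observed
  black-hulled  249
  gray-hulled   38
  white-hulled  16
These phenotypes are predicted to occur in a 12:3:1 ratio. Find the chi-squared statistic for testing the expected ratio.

8.767

The 12:3:1 ratio has 16 parts, so with N = 303 the expected counts are:
  black-hulled: 303 × 12/16 = 227.25
  gray-hulled: 303 × 3/16 = 56.8125
  white-hulled: 303 × 1/16 = 18.9375
χ² = Σ (O − E)² / E
  black-hulled: (249 − 227.25)² / 227.25 = 2.0817
  gray-hulled: (38 − 56.8125)² / 56.8125 = 6.2294
  white-hulled: (16 − 18.9375)² / 18.9375 = 0.4557
χ² = 2.0817 + 6.2294 + 0.4557 = 8.7668 ≈ 8.767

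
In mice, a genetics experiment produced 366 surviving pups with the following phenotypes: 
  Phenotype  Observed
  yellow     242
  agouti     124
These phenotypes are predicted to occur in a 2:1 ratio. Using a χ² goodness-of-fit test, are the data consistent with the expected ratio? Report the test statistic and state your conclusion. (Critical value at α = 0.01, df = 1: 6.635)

Expected counts for N = 366 under a 2:1 ratio (total parts = 3):
  yellow: 366 × 2/3 = 244
  agouti: 366 × 1/3 = 122
χ² = Σ (O − E)² / E
  yellow: (242 − 244)² / 244 = 0.0164
  agouti: (124 − 122)² / 122 = 0.0328
χ² = 0.0164 + 0.0328 = 0.0492 ≈ 0.049
Degrees of freedom = 2 − 1 = 1; critical value at α = 0.01 is 6.635.
Since 0.049 < 6.635, we fail to reject the null hypothesis — the data are consistent with the 2:1 ratio.

0.049; consistent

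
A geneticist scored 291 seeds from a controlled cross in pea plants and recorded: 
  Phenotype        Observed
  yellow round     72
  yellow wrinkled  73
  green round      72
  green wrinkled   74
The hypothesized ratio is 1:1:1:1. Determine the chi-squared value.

0.038

Total ratio parts = 4. Expected numbers out of 291:
  yellow round: 291 × 1/4 = 72.75
  yellow wrinkled: 291 × 1/4 = 72.75
  green round: 291 × 1/4 = 72.75
  green wrinkled: 291 × 1/4 = 72.75
χ² = Σ (O − E)² / E
  yellow round: (72 − 72.75)² / 72.75 = 0.0077
  yellow wrinkled: (73 − 72.75)² / 72.75 = 0.0009
  green round: (72 − 72.75)² / 72.75 = 0.0077
  green wrinkled: (74 − 72.75)² / 72.75 = 0.0215
χ² = 0.0077 + 0.0009 + 0.0077 + 0.0215 = 0.0378 ≈ 0.038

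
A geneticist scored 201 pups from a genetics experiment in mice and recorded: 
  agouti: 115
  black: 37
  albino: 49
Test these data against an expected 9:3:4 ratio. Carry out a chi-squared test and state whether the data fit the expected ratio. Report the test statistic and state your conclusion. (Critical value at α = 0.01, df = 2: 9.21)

Expected counts for N = 201 under a 9:3:4 ratio (total parts = 16):
  agouti: 201 × 9/16 = 113.0625
  black: 201 × 3/16 = 37.6875
  albino: 201 × 4/16 = 50.25
χ² = Σ (O − E)² / E
  agouti: (115 − 113.0625)² / 113.0625 = 0.0332
  black: (37 − 37.6875)² / 37.6875 = 0.0125
  albino: (49 − 50.25)² / 50.25 = 0.0311
χ² = 0.0332 + 0.0125 + 0.0311 = 0.0768 ≈ 0.077
Degrees of freedom = 3 − 1 = 2; critical value at α = 0.01 is 9.21.
Since 0.077 < 9.21, we fail to reject the null hypothesis — the data are consistent with the 9:3:4 ratio.

0.077; consistent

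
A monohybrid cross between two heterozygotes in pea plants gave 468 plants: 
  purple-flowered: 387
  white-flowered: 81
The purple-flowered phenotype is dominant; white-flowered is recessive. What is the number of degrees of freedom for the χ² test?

For a monohybrid cross between heterozygotes with complete dominance, the expected phenotypic ratio is 3:1.
A goodness-of-fit test with 2 phenotype classes has df = 2 − 1 = 1.

1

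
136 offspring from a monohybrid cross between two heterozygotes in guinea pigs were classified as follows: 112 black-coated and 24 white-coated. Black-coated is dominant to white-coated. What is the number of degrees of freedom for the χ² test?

1

For a monohybrid cross between heterozygotes with complete dominance, the expected phenotypic ratio is 3:1.
A goodness-of-fit test with 2 phenotype classes has df = 2 − 1 = 1.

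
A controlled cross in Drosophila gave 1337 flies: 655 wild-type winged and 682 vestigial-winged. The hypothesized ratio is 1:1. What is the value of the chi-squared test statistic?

0.545

Expected counts for N = 1337 under a 1:1 ratio (total parts = 2):
  wild-type winged: 1337 × 1/2 = 668.5
  vestigial-winged: 1337 × 1/2 = 668.5
χ² = Σ (O − E)² / E
  wild-type winged: (655 − 668.5)² / 668.5 = 0.2726
  vestigial-winged: (682 − 668.5)² / 668.5 = 0.2726
χ² = 0.2726 + 0.2726 = 0.5452 ≈ 0.545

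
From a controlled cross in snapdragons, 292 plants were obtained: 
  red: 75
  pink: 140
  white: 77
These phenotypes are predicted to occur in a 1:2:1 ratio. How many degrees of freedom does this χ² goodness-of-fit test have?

A goodness-of-fit test with 3 phenotype classes has df = 3 − 1 = 2.

2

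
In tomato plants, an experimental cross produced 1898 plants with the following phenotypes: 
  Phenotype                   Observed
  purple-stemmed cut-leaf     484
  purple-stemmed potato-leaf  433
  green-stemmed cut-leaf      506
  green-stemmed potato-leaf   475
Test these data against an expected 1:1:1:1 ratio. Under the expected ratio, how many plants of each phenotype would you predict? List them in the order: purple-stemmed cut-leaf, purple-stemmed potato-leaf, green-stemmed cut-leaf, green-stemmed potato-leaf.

Total ratio parts = 4. Expected numbers out of 1898:
  purple-stemmed cut-leaf: 1898 × 1/4 = 474.5
  purple-stemmed potato-leaf: 1898 × 1/4 = 474.5
  green-stemmed cut-leaf: 1898 × 1/4 = 474.5
  green-stemmed potato-leaf: 1898 × 1/4 = 474.5

474.5, 474.5, 474.5, 474.5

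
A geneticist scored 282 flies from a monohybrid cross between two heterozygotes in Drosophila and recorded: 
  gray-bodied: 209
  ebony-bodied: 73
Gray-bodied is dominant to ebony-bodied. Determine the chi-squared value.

0.118

For a monohybrid cross between heterozygotes with complete dominance, the expected phenotypic ratio is 3:1.
The 3:1 ratio has 4 parts, so with N = 282 the expected counts are:
  gray-bodied: 282 × 3/4 = 211.5
  ebony-bodied: 282 × 1/4 = 70.5
χ² = Σ (O − E)² / E
  gray-bodied: (209 − 211.5)² / 211.5 = 0.0296
  ebony-bodied: (73 − 70.5)² / 70.5 = 0.0887
χ² = 0.0296 + 0.0887 = 0.1183 ≈ 0.118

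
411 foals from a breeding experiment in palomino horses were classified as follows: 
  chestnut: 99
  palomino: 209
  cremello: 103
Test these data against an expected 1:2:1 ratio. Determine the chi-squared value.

0.197

Expected counts for N = 411 under a 1:2:1 ratio (total parts = 4):
  chestnut: 411 × 1/4 = 102.75
  palomino: 411 × 2/4 = 205.5
  cremello: 411 × 1/4 = 102.75
χ² = Σ (O − E)² / E
  chestnut: (99 − 102.75)² / 102.75 = 0.1369
  palomino: (209 − 205.5)² / 205.5 = 0.0596
  cremello: (103 − 102.75)² / 102.75 = 0.0006
χ² = 0.1369 + 0.0596 + 0.0006 = 0.1971 ≈ 0.197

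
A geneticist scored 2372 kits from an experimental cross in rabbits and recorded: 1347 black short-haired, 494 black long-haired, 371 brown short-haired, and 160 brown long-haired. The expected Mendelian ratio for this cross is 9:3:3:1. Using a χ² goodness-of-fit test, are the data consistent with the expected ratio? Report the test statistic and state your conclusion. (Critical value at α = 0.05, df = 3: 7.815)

Total ratio parts = 16. Expected numbers out of 2372:
  black short-haired: 2372 × 9/16 = 1334.25
  black long-haired: 2372 × 3/16 = 444.75
  brown short-haired: 2372 × 3/16 = 444.75
  brown long-haired: 2372 × 1/16 = 148.25
χ² = Σ (O − E)² / E
  black short-haired: (1347 − 1334.25)² / 1334.25 = 0.1218
  black long-haired: (494 − 444.75)² / 444.75 = 5.4538
  brown short-haired: (371 − 444.75)² / 444.75 = 12.2295
  brown long-haired: (160 − 148.25)² / 148.25 = 0.9313
χ² = 0.1218 + 5.4538 + 12.2295 + 0.9313 = 18.7364 ≈ 18.736
Degrees of freedom = 4 − 1 = 3; critical value at α = 0.05 is 7.815.
Since 18.736 > 7.815, we reject the null hypothesis — the data do not fit the 9:3:3:1 ratio.

18.736; not consistent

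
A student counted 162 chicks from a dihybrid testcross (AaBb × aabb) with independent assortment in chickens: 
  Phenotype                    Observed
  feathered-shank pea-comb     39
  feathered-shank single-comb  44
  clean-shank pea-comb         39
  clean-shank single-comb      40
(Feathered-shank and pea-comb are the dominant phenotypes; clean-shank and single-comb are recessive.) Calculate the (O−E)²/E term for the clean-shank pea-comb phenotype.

A dihybrid testcross with independent assortment gives a 1:1:1:1 ratio.
The 1:1:1:1 ratio has 4 parts, so with N = 162 the expected counts are:
  feathered-shank pea-comb: 162 × 1/4 = 40.5
  feathered-shank single-comb: 162 × 1/4 = 40.5
  clean-shank pea-comb: 162 × 1/4 = 40.5
  clean-shank single-comb: 162 × 1/4 = 40.5
Contribution of clean-shank pea-comb: (39 − 40.5)² / 40.5 = 0.0556

0.056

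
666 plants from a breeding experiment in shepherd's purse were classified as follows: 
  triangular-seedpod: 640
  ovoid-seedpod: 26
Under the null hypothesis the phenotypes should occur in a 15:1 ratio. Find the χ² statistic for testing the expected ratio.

6.256

Expected counts for N = 666 under a 15:1 ratio (total parts = 16):
  triangular-seedpod: 666 × 15/16 = 624.375
  ovoid-seedpod: 666 × 1/16 = 41.625
χ² = Σ (O − E)² / E
  triangular-seedpod: (640 − 624.375)² / 624.375 = 0.3910
  ovoid-seedpod: (26 − 41.625)² / 41.625 = 5.8652
χ² = 0.3910 + 5.8652 = 6.2562 ≈ 6.256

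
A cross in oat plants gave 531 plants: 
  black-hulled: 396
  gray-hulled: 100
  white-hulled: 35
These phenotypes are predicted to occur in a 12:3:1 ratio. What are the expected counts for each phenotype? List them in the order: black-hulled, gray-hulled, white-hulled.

398.25, 99.5625, 33.1875

Under the 12:3:1 hypothesis (Σ ratio = 16, N = 531):
  black-hulled: 531 × 12/16 = 398.25
  gray-hulled: 531 × 3/16 = 99.5625
  white-hulled: 531 × 1/16 = 33.1875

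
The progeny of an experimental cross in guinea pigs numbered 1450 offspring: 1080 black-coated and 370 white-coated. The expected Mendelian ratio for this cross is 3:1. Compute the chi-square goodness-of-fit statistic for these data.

Total ratio parts = 4. Expected numbers out of 1450:
  black-coated: 1450 × 3/4 = 1087.5
  white-coated: 1450 × 1/4 = 362.5
χ² = Σ (O − E)² / E
  black-coated: (1080 − 1087.5)² / 1087.5 = 0.0517
  white-coated: (370 − 362.5)² / 362.5 = 0.1552
χ² = 0.0517 + 0.1552 = 0.2069 ≈ 0.207

0.207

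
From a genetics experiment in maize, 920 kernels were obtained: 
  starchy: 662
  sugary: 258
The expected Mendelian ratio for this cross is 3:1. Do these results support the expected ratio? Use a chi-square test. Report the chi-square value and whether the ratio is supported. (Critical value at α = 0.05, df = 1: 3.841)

4.545; not consistent

The 3:1 ratio has 4 parts, so with N = 920 the expected counts are:
  starchy: 920 × 3/4 = 690
  sugary: 920 × 1/4 = 230
χ² = Σ (O − E)² / E
  starchy: (662 − 690)² / 690 = 1.1362
  sugary: (258 − 230)² / 230 = 3.4087
χ² = 1.1362 + 3.4087 = 4.5449 ≈ 4.545
Degrees of freedom = 2 − 1 = 1; critical value at α = 0.05 is 3.841.
Since 4.545 > 3.841, we reject the null hypothesis — the data do not fit the 3:1 ratio.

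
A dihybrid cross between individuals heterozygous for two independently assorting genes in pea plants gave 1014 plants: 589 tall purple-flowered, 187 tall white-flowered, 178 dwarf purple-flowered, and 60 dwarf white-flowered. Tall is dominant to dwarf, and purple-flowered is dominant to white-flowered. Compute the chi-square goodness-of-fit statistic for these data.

1.613

A dihybrid F₂ with independent assortment and complete dominance at both loci gives a 9:3:3:1 phenotypic ratio.
Under the 9:3:3:1 hypothesis (Σ ratio = 16, N = 1014):
  tall purple-flowered: 1014 × 9/16 = 570.375
  tall white-flowered: 1014 × 3/16 = 190.125
  dwarf purple-flowered: 1014 × 3/16 = 190.125
  dwarf white-flowered: 1014 × 1/16 = 63.375
χ² = Σ (O − E)² / E
  tall purple-flowered: (589 − 570.375)² / 570.375 = 0.6082
  tall white-flowered: (187 − 190.125)² / 190.125 = 0.0514
  dwarf purple-flowered: (178 − 190.125)² / 190.125 = 0.7733
  dwarf white-flowered: (60 − 63.375)² / 63.375 = 0.1797
χ² = 0.6082 + 0.0514 + 0.7733 + 0.1797 = 1.6126 ≈ 1.613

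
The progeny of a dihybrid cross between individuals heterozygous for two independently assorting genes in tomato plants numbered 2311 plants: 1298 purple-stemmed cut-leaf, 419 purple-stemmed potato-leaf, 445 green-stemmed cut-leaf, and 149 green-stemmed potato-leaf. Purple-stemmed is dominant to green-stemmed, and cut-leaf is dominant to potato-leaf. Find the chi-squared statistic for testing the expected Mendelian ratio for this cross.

A dihybrid F₂ with independent assortment and complete dominance at both loci gives a 9:3:3:1 phenotypic ratio.
Total ratio parts = 16. Expected numbers out of 2311:
  purple-stemmed cut-leaf: 2311 × 9/16 = 1299.9375
  purple-stemmed potato-leaf: 2311 × 3/16 = 433.3125
  green-stemmed cut-leaf: 2311 × 3/16 = 433.3125
  green-stemmed potato-leaf: 2311 × 1/16 = 144.4375
χ² = Σ (O − E)² / E
  purple-stemmed cut-leaf: (1298 − 1299.9375)² / 1299.9375 = 0.0029
  purple-stemmed potato-leaf: (419 − 433.3125)² / 433.3125 = 0.4727
  green-stemmed cut-leaf: (445 − 433.3125)² / 433.3125 = 0.3152
  green-stemmed potato-leaf: (149 − 144.4375)² / 144.4375 = 0.1441
χ² = 0.0029 + 0.4727 + 0.3152 + 0.1441 = 0.9349 ≈ 0.935

0.935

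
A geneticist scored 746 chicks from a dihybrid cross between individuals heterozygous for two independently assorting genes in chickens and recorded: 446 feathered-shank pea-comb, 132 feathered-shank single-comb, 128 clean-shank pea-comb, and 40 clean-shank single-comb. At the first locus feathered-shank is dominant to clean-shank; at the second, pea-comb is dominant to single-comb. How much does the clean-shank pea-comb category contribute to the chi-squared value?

A dihybrid F₂ with independent assortment and complete dominance at both loci gives a 9:3:3:1 phenotypic ratio.
Total ratio parts = 16. Expected numbers out of 746:
  feathered-shank pea-comb: 746 × 9/16 = 419.625
  feathered-shank single-comb: 746 × 3/16 = 139.875
  clean-shank pea-comb: 746 × 3/16 = 139.875
  clean-shank single-comb: 746 × 1/16 = 46.625
Contribution of clean-shank pea-comb: (128 − 139.875)² / 139.875 = 1.0082

1.008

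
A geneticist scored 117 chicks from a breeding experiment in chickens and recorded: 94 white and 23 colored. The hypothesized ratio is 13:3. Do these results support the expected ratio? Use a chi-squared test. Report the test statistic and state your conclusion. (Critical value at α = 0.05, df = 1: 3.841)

0.063; consistent

Expected counts for N = 117 under a 13:3 ratio (total parts = 16):
  white: 117 × 13/16 = 95.0625
  colored: 117 × 3/16 = 21.9375
χ² = Σ (O − E)² / E
  white: (94 − 95.0625)² / 95.0625 = 0.0119
  colored: (23 − 21.9375)² / 21.9375 = 0.0515
χ² = 0.0119 + 0.0515 = 0.0634 ≈ 0.063
Degrees of freedom = 2 − 1 = 1; critical value at α = 0.05 is 3.841.
Since 0.063 < 3.841, we fail to reject the null hypothesis — the data are consistent with the 13:3 ratio.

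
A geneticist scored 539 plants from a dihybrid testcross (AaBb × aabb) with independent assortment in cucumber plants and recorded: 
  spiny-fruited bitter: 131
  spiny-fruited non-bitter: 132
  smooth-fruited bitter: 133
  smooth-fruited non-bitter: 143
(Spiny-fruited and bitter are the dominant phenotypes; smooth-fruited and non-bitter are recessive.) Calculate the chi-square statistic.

0.688

A dihybrid testcross with independent assortment gives a 1:1:1:1 ratio.
The 1:1:1:1 ratio has 4 parts, so with N = 539 the expected counts are:
  spiny-fruited bitter: 539 × 1/4 = 134.75
  spiny-fruited non-bitter: 539 × 1/4 = 134.75
  smooth-fruited bitter: 539 × 1/4 = 134.75
  smooth-fruited non-bitter: 539 × 1/4 = 134.75
χ² = Σ (O − E)² / E
  spiny-fruited bitter: (131 − 134.75)² / 134.75 = 0.1044
  spiny-fruited non-bitter: (132 − 134.75)² / 134.75 = 0.0561
  smooth-fruited bitter: (133 − 134.75)² / 134.75 = 0.0227
  smooth-fruited non-bitter: (143 − 134.75)² / 134.75 = 0.5051
χ² = 0.1044 + 0.0561 + 0.0227 + 0.5051 = 0.6883 ≈ 0.688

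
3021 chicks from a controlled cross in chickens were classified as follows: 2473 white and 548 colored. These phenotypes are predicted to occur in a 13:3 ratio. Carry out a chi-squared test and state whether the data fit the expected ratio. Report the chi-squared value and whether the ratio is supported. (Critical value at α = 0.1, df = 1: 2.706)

0.739; consistent

Under the 13:3 hypothesis (Σ ratio = 16, N = 3021):
  white: 3021 × 13/16 = 2454.5625
  colored: 3021 × 3/16 = 566.4375
χ² = Σ (O − E)² / E
  white: (2473 − 2454.5625)² / 2454.5625 = 0.1385
  colored: (548 − 566.4375)² / 566.4375 = 0.6001
χ² = 0.1385 + 0.6001 = 0.7386 ≈ 0.739
Degrees of freedom = 2 − 1 = 1; critical value at α = 0.1 is 2.706.
Since 0.739 < 2.706, we fail to reject the null hypothesis — the data are consistent with the 13:3 ratio.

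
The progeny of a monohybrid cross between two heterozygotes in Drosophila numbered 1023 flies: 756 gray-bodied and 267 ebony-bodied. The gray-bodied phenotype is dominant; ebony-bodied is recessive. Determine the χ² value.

For a monohybrid cross between heterozygotes with complete dominance, the expected phenotypic ratio is 3:1.
Total ratio parts = 4. Expected numbers out of 1023:
  gray-bodied: 1023 × 3/4 = 767.25
  ebony-bodied: 1023 × 1/4 = 255.75
χ² = Σ (O − E)² / E
  gray-bodied: (756 − 767.25)² / 767.25 = 0.1650
  ebony-bodied: (267 − 255.75)² / 255.75 = 0.4949
χ² = 0.1650 + 0.4949 = 0.6599 ≈ 0.660

0.660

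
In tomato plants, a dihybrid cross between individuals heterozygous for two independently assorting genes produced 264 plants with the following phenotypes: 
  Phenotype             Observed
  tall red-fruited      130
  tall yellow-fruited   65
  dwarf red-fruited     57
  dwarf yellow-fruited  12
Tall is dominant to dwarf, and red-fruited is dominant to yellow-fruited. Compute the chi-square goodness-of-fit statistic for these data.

9.522

A dihybrid F₂ with independent assortment and complete dominance at both loci gives a 9:3:3:1 phenotypic ratio.
Under the 9:3:3:1 hypothesis (Σ ratio = 16, N = 264):
  tall red-fruited: 264 × 9/16 = 148.5
  tall yellow-fruited: 264 × 3/16 = 49.5
  dwarf red-fruited: 264 × 3/16 = 49.5
  dwarf yellow-fruited: 264 × 1/16 = 16.5
χ² = Σ (O − E)² / E
  tall red-fruited: (130 − 148.5)² / 148.5 = 2.3047
  tall yellow-fruited: (65 − 49.5)² / 49.5 = 4.8535
  dwarf red-fruited: (57 − 49.5)² / 49.5 = 1.1364
  dwarf yellow-fruited: (12 − 16.5)² / 16.5 = 1.2273
χ² = 2.3047 + 4.8535 + 1.1364 + 1.2273 = 9.5219 ≈ 9.522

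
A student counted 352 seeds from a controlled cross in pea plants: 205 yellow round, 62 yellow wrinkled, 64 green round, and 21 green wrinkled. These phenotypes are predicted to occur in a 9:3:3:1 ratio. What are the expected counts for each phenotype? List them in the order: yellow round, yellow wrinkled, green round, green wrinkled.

198, 66, 66, 22

Expected counts for N = 352 under a 9:3:3:1 ratio (total parts = 16):
  yellow round: 352 × 9/16 = 198
  yellow wrinkled: 352 × 3/16 = 66
  green round: 352 × 3/16 = 66
  green wrinkled: 352 × 1/16 = 22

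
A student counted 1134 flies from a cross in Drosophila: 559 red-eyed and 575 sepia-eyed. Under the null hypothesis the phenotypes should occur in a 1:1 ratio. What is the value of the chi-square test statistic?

Under the 1:1 hypothesis (Σ ratio = 2, N = 1134):
  red-eyed: 1134 × 1/2 = 567
  sepia-eyed: 1134 × 1/2 = 567
χ² = Σ (O − E)² / E
  red-eyed: (559 − 567)² / 567 = 0.1129
  sepia-eyed: (575 − 567)² / 567 = 0.1129
χ² = 0.1129 + 0.1129 = 0.2258 ≈ 0.226

0.226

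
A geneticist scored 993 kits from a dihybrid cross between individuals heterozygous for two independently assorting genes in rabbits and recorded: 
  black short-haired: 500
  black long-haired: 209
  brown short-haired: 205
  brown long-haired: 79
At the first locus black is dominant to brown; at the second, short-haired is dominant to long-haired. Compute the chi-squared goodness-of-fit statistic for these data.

15.458

A dihybrid F₂ with independent assortment and complete dominance at both loci gives a 9:3:3:1 phenotypic ratio.
Under the 9:3:3:1 hypothesis (Σ ratio = 16, N = 993):
  black short-haired: 993 × 9/16 = 558.5625
  black long-haired: 993 × 3/16 = 186.1875
  brown short-haired: 993 × 3/16 = 186.1875
  brown long-haired: 993 × 1/16 = 62.0625
χ² = Σ (O − E)² / E
  black short-haired: (500 − 558.5625)² / 558.5625 = 6.1400
  black long-haired: (209 − 186.1875)² / 186.1875 = 2.7951
  brown short-haired: (205 − 186.1875)² / 186.1875 = 1.9008
  brown long-haired: (79 − 62.0625)² / 62.0625 = 4.6224
χ² = 6.1400 + 2.7951 + 1.9008 + 4.6224 = 15.4583 ≈ 15.458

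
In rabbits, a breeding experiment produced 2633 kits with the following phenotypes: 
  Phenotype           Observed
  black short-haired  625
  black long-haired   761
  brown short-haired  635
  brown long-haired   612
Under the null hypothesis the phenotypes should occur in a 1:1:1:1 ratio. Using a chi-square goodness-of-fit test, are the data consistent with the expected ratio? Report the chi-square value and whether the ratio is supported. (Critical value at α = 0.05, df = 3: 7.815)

21.789; not consistent

Total ratio parts = 4. Expected numbers out of 2633:
  black short-haired: 2633 × 1/4 = 658.25
  black long-haired: 2633 × 1/4 = 658.25
  brown short-haired: 2633 × 1/4 = 658.25
  brown long-haired: 2633 × 1/4 = 658.25
χ² = Σ (O − E)² / E
  black short-haired: (625 − 658.25)² / 658.25 = 1.6795
  black long-haired: (761 − 658.25)² / 658.25 = 16.0388
  brown short-haired: (635 − 658.25)² / 658.25 = 0.8212
  brown long-haired: (612 − 658.25)² / 658.25 = 3.2496
χ² = 1.6795 + 16.0388 + 0.8212 + 3.2496 = 21.7891 ≈ 21.789
Degrees of freedom = 4 − 1 = 3; critical value at α = 0.05 is 7.815.
Since 21.789 > 7.815, we reject the null hypothesis — the data do not fit the 1:1:1:1 ratio.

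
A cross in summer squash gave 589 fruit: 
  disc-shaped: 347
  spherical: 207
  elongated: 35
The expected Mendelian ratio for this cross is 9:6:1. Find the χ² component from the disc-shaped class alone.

0.743

Under the 9:6:1 hypothesis (Σ ratio = 16, N = 589):
  disc-shaped: 589 × 9/16 = 331.3125
  spherical: 589 × 6/16 = 220.875
  elongated: 589 × 1/16 = 36.8125
Contribution of disc-shaped: (347 − 331.3125)² / 331.3125 = 0.7428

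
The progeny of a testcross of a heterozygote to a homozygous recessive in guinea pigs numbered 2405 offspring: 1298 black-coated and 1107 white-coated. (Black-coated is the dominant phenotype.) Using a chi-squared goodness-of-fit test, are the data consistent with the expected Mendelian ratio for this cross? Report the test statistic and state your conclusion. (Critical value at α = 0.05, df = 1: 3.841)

A testcross of a heterozygote (Aa × aa) gives a 1:1 phenotypic ratio.
Under the 1:1 hypothesis (Σ ratio = 2, N = 2405):
  black-coated: 2405 × 1/2 = 1202.5
  white-coated: 2405 × 1/2 = 1202.5
χ² = Σ (O − E)² / E
  black-coated: (1298 − 1202.5)² / 1202.5 = 7.5844
  white-coated: (1107 − 1202.5)² / 1202.5 = 7.5844
χ² = 7.5844 + 7.5844 = 15.1688 ≈ 15.169
Degrees of freedom = 2 − 1 = 1; critical value at α = 0.05 is 3.841.
Since 15.169 > 3.841, we reject the null hypothesis — the data do not fit the 1:1 ratio.

15.169; not consistent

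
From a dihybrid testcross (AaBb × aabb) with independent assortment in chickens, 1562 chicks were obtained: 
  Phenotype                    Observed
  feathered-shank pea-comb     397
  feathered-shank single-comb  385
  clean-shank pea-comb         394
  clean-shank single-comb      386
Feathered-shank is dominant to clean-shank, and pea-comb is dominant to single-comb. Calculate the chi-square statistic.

A dihybrid testcross with independent assortment gives a 1:1:1:1 ratio.
The 1:1:1:1 ratio has 4 parts, so with N = 1562 the expected counts are:
  feathered-shank pea-comb: 1562 × 1/4 = 390.5
  feathered-shank single-comb: 1562 × 1/4 = 390.5
  clean-shank pea-comb: 1562 × 1/4 = 390.5
  clean-shank single-comb: 1562 × 1/4 = 390.5
χ² = Σ (O − E)² / E
  feathered-shank pea-comb: (397 − 390.5)² / 390.5 = 0.1082
  feathered-shank single-comb: (385 − 390.5)² / 390.5 = 0.0775
  clean-shank pea-comb: (394 − 390.5)² / 390.5 = 0.0314
  clean-shank single-comb: (386 − 390.5)² / 390.5 = 0.0519
χ² = 0.1082 + 0.0775 + 0.0314 + 0.0519 = 0.269

0.269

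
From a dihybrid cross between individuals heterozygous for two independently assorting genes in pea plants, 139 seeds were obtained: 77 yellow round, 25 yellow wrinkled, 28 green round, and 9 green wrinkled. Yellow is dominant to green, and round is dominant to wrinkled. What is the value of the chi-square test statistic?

0.217

A dihybrid F₂ with independent assortment and complete dominance at both loci gives a 9:3:3:1 phenotypic ratio.
Expected counts for N = 139 under a 9:3:3:1 ratio (total parts = 16):
  yellow round: 139 × 9/16 = 78.1875
  yellow wrinkled: 139 × 3/16 = 26.0625
  green round: 139 × 3/16 = 26.0625
  green wrinkled: 139 × 1/16 = 8.6875
χ² = Σ (O − E)² / E
  yellow round: (77 − 78.1875)² / 78.1875 = 0.0180
  yellow wrinkled: (25 − 26.0625)² / 26.0625 = 0.0433
  green round: (28 − 26.0625)² / 26.0625 = 0.1440
  green wrinkled: (9 − 8.6875)² / 8.6875 = 0.0112
χ² = 0.0180 + 0.0433 + 0.1440 + 0.0112 = 0.2165 ≈ 0.217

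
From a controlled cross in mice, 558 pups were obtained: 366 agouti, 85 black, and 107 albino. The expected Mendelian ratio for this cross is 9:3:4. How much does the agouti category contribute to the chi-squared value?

8.656

Under the 9:3:4 hypothesis (Σ ratio = 16, N = 558):
  agouti: 558 × 9/16 = 313.875
  black: 558 × 3/16 = 104.625
  albino: 558 × 4/16 = 139.5
Contribution of agouti: (366 − 313.875)² / 313.875 = 8.6564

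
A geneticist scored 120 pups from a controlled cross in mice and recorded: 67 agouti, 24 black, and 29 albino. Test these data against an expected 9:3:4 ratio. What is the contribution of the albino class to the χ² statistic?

0.033

Under the 9:3:4 hypothesis (Σ ratio = 16, N = 120):
  agouti: 120 × 9/16 = 67.5
  black: 120 × 3/16 = 22.5
  albino: 120 × 4/16 = 30
Contribution of albino: (29 − 30)² / 30 = 0.0333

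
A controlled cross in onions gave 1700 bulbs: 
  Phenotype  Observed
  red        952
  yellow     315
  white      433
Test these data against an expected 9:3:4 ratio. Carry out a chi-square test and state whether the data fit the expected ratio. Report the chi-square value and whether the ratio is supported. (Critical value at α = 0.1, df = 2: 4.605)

0.214; consistent

The 9:3:4 ratio has 16 parts, so with N = 1700 the expected counts are:
  red: 1700 × 9/16 = 956.25
  yellow: 1700 × 3/16 = 318.75
  white: 1700 × 4/16 = 425
χ² = Σ (O − E)² / E
  red: (952 − 956.25)² / 956.25 = 0.0189
  yellow: (315 − 318.75)² / 318.75 = 0.0441
  white: (433 − 425)² / 425 = 0.1506
χ² = 0.0189 + 0.0441 + 0.1506 = 0.2136 ≈ 0.214
Degrees of freedom = 3 − 1 = 2; critical value at α = 0.1 is 4.605.
Since 0.214 < 4.605, we fail to reject the null hypothesis — the data are consistent with the 9:3:4 ratio.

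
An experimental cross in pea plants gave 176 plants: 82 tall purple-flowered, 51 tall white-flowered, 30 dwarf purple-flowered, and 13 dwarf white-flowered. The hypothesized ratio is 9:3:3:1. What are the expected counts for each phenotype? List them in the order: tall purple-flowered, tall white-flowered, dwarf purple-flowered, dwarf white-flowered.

Under the 9:3:3:1 hypothesis (Σ ratio = 16, N = 176):
  tall purple-flowered: 176 × 9/16 = 99
  tall white-flowered: 176 × 3/16 = 33
  dwarf purple-flowered: 176 × 3/16 = 33
  dwarf white-flowered: 176 × 1/16 = 11

99, 33, 33, 11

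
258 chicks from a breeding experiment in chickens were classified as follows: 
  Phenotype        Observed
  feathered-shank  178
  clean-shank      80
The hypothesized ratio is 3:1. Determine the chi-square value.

4.966

Expected counts for N = 258 under a 3:1 ratio (total parts = 4):
  feathered-shank: 258 × 3/4 = 193.5
  clean-shank: 258 × 1/4 = 64.5
χ² = Σ (O − E)² / E
  feathered-shank: (178 − 193.5)² / 193.5 = 1.2416
  clean-shank: (80 − 64.5)² / 64.5 = 3.7248
χ² = 1.2416 + 3.7248 = 4.9664 ≈ 4.966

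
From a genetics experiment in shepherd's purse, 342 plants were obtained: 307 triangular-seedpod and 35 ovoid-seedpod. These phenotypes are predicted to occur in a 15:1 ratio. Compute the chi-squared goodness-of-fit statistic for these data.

9.264

Under the 15:1 hypothesis (Σ ratio = 16, N = 342):
  triangular-seedpod: 342 × 15/16 = 320.625
  ovoid-seedpod: 342 × 1/16 = 21.375
χ² = Σ (O − E)² / E
  triangular-seedpod: (307 − 320.625)² / 320.625 = 0.5790
  ovoid-seedpod: (35 − 21.375)² / 21.375 = 8.6849
χ² = 0.5790 + 8.6849 = 9.2639 ≈ 9.264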